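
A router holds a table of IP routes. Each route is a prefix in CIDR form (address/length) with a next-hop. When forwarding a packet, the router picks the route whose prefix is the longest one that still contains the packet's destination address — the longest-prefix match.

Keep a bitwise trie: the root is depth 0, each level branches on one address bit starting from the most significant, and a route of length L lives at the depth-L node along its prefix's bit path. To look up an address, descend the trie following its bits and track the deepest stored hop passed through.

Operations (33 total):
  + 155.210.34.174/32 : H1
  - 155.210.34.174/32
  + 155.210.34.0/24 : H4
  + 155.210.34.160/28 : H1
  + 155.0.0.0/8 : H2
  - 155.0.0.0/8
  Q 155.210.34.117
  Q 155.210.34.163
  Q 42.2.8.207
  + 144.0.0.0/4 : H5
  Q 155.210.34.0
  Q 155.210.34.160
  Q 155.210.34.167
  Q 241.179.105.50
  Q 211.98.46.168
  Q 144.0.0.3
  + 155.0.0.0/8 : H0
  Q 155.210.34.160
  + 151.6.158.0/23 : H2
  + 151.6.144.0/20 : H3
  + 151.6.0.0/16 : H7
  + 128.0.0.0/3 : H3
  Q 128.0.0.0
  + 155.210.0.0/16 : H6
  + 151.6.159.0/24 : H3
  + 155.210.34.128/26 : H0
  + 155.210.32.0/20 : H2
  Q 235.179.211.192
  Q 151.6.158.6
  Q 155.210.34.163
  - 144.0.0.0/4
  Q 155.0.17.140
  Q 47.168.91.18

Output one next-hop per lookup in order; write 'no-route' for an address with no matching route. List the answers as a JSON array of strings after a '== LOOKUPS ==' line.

Process each operation:
  + 155.210.34.174/32 (H1) depth=32
  - 155.210.34.174/32 clear@32
  + 155.210.34.0/24 (H4) depth=24
  + 155.210.34.160/28 (H1) depth=28
  + 155.0.0.0/8 (H2) depth=8
  - 155.0.0.0/8 clear@8
  lookup 155.210.34.117: bits 100110111101001000100010 walk d0:-→d1:-→d2:-→d3:-→d4:-→d5:-→d6:-→d7:-→d8:-→d9:-→d10:-→d11:-→d12:-→d13:-→d14:-→d15:-→d16:-→d17:-→d18:-→d19:-→d20:-→d21:-→d22:-→d23:-→d24:H4 -> H4
  lookup 155.210.34.163: bits 1001101111010010001000101010 walk d0:-→d1:-→d2:-→d3:-→d4:-→d5:-→d6:-→d7:-→d8:-→d9:-→d10:-→d11:-→d12:-→d13:-→d14:-→d15:-→d16:-→d17:-→d18:-→d19:-→d20:-→d21:-→d22:-→d23:-→d24:H4→d25:-→d26:-→d27:-→d28:H1 -> H1
  lookup 42.2.8.207: bits ε walk d0:- -> no-route
  + 144.0.0.0/4 (H5) depth=4
  lookup 155.210.34.0: bits 100110111101001000100010 walk d0:-→d1:-→d2:-→d3:-→d4:H5→d5:-→d6:-→d7:-→d8:-→d9:-→d10:-→d11:-→d12:-→d13:-→d14:-→d15:-→d16:-→d17:-→d18:-→d19:-→d20:-→d21:-→d22:-→d23:-→d24:H4 -> H4
  lookup 155.210.34.160: bits 1001101111010010001000101010 walk d0:-→d1:-→d2:-→d3:-→d4:H5→d5:-→d6:-→d7:-→d8:-→d9:-→d10:-→d11:-→d12:-→d13:-→d14:-→d15:-→d16:-→d17:-→d18:-→d19:-→d20:-→d21:-→d22:-→d23:-→d24:H4→d25:-→d26:-→d27:-→d28:H1 -> H1
  lookup 155.210.34.167: bits 1001101111010010001000101010 walk d0:-→d1:-→d2:-→d3:-→d4:H5→d5:-→d6:-→d7:-→d8:-→d9:-→d10:-→d11:-→d12:-→d13:-→d14:-→d15:-→d16:-→d17:-→d18:-→d19:-→d20:-→d21:-→d22:-→d23:-→d24:H4→d25:-→d26:-→d27:-→d28:H1 -> H1
  lookup 241.179.105.50: bits 1 walk d0:-→d1:- -> no-route
  lookup 211.98.46.168: bits 1 walk d0:-→d1:- -> no-route
  lookup 144.0.0.3: bits 1001 walk d0:-→d1:-→d2:-→d3:-→d4:H5 -> H5
  + 155.0.0.0/8 (H0) depth=8
  lookup 155.210.34.160: bits 1001101111010010001000101010 walk d0:-→d1:-→d2:-→d3:-→d4:H5→d5:-→d6:-→d7:-→d8:H0→d9:-→d10:-→d11:-→d12:-→d13:-→d14:-→d15:-→d16:-→d17:-→d18:-→d19:-→d20:-→d21:-→d22:-→d23:-→d24:H4→d25:-→d26:-→d27:-→d28:H1 -> H1
  + 151.6.158.0/23 (H2) depth=23
  + 151.6.144.0/20 (H3) depth=20
  + 151.6.0.0/16 (H7) depth=16
  + 128.0.0.0/3 (H3) depth=3
  lookup 128.0.0.0: bits 100 walk d0:-→d1:-→d2:-→d3:H3 -> H3
  + 155.210.0.0/16 (H6) depth=16
  + 151.6.159.0/24 (H3) depth=24
  + 155.210.34.128/26 (H0) depth=26
  + 155.210.32.0/20 (H2) depth=20
  lookup 235.179.211.192: bits 1 walk d0:-→d1:- -> no-route
  lookup 151.6.158.6: bits 10010111000001101001111 walk d0:-→d1:-→d2:-→d3:H3→d4:H5→d5:-→d6:-→d7:-→d8:-→d9:-→d10:-→d11:-→d12:-→d13:-→d14:-→d15:-→d16:H7→d17:-→d18:-→d19:-→d20:H3→d21:-→d22:-→d23:H2 -> H2
  lookup 155.210.34.163: bits 1001101111010010001000101010 walk d0:-→d1:-→d2:-→d3:H3→d4:H5→d5:-→d6:-→d7:-→d8:H0→d9:-→d10:-→d11:-→d12:-→d13:-→d14:-→d15:-→d16:H6→d17:-→d18:-→d19:-→d20:H2→d21:-→d22:-→d23:-→d24:H4→d25:-→d26:H0→d27:-→d28:H1 -> H1
  - 144.0.0.0/4 clear@4
  lookup 155.0.17.140: bits 10011011 walk d0:-→d1:-→d2:-→d3:H3→d4:-→d5:-→d6:-→d7:-→d8:H0 -> H0
  lookup 47.168.91.18: bits ε walk d0:- -> no-route

== LOOKUPS ==
["H4","H1","no-route","H4","H1","H1","no-route","no-route","H5","H1","H3","no-route","H2","H1","H0","no-route"]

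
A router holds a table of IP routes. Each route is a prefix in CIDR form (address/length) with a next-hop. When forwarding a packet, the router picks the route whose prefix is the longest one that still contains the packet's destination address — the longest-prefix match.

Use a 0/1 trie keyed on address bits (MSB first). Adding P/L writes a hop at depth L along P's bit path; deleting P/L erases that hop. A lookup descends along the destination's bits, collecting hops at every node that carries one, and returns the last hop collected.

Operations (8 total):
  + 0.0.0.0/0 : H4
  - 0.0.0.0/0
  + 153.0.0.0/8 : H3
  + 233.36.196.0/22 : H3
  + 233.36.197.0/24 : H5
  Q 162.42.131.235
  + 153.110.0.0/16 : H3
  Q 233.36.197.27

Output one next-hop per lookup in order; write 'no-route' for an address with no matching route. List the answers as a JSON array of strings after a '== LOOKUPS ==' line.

Apply in order:
  + 0.0.0.0/0 (H4) depth=0
  - 0.0.0.0/0 clear@0
  + 153.0.0.0/8 (H3) depth=8
  + 233.36.196.0/22 (H3) depth=22
  + 233.36.197.0/24 (H5) depth=24
  Q 162.42.131.235: descend 10 ; hops seen [∅] ; pick no-route
  + 153.110.0.0/16 (H3) depth=16
  Q 233.36.197.27: descend 111010010010010011000101 ; hops seen [H3,H5] ; pick H5

== LOOKUPS ==
["no-route","H5"]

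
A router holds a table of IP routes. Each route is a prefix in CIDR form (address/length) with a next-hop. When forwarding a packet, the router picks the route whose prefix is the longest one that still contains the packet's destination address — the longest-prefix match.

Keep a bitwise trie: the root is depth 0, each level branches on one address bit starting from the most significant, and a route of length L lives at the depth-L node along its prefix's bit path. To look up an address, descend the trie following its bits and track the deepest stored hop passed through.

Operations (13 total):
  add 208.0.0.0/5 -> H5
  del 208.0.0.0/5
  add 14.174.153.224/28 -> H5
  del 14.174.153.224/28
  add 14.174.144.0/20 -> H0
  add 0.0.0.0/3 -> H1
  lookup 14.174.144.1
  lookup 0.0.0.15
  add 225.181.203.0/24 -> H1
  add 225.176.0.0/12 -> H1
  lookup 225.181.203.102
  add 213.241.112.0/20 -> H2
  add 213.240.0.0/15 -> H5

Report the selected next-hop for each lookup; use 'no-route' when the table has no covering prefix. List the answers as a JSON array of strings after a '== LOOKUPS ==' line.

Trace:
  + 208.0.0.0/5 (H5) depth=5
  del 208.0.0.0/5 (clear depth 5)
  + 14.174.153.224/28 (H5) depth=28
  del 14.174.153.224/28 (clear depth 28)
  + 14.174.144.0/20 (H0) depth=20
  + 0.0.0.0/3 (H1) depth=3
  Q 14.174.144.1: descend 00001110101011101001 ; hops seen [H1,H0] ; pick H0
  Q 0.0.0.15: descend 0000 ; hops seen [H1] ; pick H1
  + 225.181.203.0/24 (H1) depth=24
  + 225.176.0.0/12 (H1) depth=12
  Q 225.181.203.102: descend 111000011011010111001011 ; hops seen [H1,H1] ; pick H1
  + 213.241.112.0/20 (H2) depth=20
  + 213.240.0.0/15 (H5) depth=15

== LOOKUPS ==
["H0","H1","H1"]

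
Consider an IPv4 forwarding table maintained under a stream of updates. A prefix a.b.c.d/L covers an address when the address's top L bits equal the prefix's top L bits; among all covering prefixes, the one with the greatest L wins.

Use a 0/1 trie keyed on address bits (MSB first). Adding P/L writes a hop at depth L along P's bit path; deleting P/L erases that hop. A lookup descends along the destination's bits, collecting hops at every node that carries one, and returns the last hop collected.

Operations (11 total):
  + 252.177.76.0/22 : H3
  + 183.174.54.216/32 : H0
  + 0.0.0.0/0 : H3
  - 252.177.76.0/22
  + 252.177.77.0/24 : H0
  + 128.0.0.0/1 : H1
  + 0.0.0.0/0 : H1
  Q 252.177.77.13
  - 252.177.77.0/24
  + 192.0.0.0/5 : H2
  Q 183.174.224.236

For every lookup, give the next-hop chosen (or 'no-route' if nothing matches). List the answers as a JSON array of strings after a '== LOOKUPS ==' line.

Process each operation:
  add 252.177.76.0/22 -> H3 at depth 22
  add 183.174.54.216/32 -> H0 at depth 32
  add 0.0.0.0/0 -> H3 at depth 0
  - 252.177.76.0/22 clear@22
  add 252.177.77.0/24 -> H0 at depth 24
  add 128.0.0.0/1 -> H1 at depth 1
  add 0.0.0.0/0 -> H1 at depth 0
  Q 252.177.77.13: descend 111111001011000101001101 ; hops seen [H1,H1,H0] ; pick H0
  - 252.177.77.0/24 clear@24
  add 192.0.0.0/5 -> H2 at depth 5
  Q 183.174.224.236: descend 1011011110101110 ; hops seen [H1,H1] ; pick H1

== LOOKUPS ==
["H0","H1"]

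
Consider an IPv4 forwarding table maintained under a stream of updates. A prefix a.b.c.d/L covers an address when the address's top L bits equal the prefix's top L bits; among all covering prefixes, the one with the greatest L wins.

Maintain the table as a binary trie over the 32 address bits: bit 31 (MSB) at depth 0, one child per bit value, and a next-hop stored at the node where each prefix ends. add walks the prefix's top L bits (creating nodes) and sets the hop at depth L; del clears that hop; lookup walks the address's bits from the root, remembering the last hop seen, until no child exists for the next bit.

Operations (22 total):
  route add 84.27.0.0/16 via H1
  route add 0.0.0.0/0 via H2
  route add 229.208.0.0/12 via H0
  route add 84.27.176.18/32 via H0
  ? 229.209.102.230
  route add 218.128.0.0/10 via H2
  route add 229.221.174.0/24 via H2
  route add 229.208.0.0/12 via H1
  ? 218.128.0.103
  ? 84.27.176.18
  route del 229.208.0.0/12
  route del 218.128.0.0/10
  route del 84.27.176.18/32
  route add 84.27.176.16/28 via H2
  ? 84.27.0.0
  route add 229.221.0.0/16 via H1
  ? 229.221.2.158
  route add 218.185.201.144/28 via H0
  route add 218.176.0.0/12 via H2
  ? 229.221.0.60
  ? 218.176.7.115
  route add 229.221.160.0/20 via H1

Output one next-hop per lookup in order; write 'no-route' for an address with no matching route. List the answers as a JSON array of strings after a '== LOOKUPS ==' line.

Process each operation:
  + 84.27.0.0/16 (H1) depth=16
  + 0.0.0.0/0 (H2) depth=0
  + 229.208.0.0/12 (H0) depth=12
  + 84.27.176.18/32 (H0) depth=32
  ? 229.209.102.230  path d0:H2→d1:-→d2:-→d3:-→d4:-→d5:-→d6:-→d7:-→d8:-→d9:-→d10:-→d11:-→d12:H0  best=H0
  + 218.128.0.0/10 (H2) depth=10
  + 229.221.174.0/24 (H2) depth=24
  + 229.208.0.0/12 (H1) depth=12
  ? 218.128.0.103  path d0:H2→d1:-→d2:-→d3:-→d4:-→d5:-→d6:-→d7:-→d8:-→d9:-→d10:H2  best=H2
  ? 84.27.176.18  path d0:H2→d1:-→d2:-→d3:-→d4:-→d5:-→d6:-→d7:-→d8:-→d9:-→d10:-→d11:-→d12:-→d13:-→d14:-→d15:-→d16:H1→d17:-→d18:-→d19:-→d20:-→d21:-→d22:-→d23:-→d24:-→d25:-→d26:-→d27:-→d28:-→d29:-→d30:-→d31:-→d32:H0  best=H0
  del 229.208.0.0/12 (clear depth 12)
  del 218.128.0.0/10 (clear depth 10)
  del 84.27.176.18/32 (clear depth 32)
  + 84.27.176.16/28 (H2) depth=28
  ? 84.27.0.0  path d0:H2→d1:-→d2:-→d3:-→d4:-→d5:-→d6:-→d7:-→d8:-→d9:-→d10:-→d11:-→d12:-→d13:-→d14:-→d15:-→d16:H1  best=H1
  + 229.221.0.0/16 (H1) depth=16
  ? 229.221.2.158  path d0:H2→d1:-→d2:-→d3:-→d4:-→d5:-→d6:-→d7:-→d8:-→d9:-→d10:-→d11:-→d12:-→d13:-→d14:-→d15:-→d16:H1  best=H1
  + 218.185.201.144/28 (H0) depth=28
  + 218.176.0.0/12 (H2) depth=12
  ? 229.221.0.60  path d0:H2→d1:-→d2:-→d3:-→d4:-→d5:-→d6:-→d7:-→d8:-→d9:-→d10:-→d11:-→d12:-→d13:-→d14:-→d15:-→d16:H1  best=H1
  ? 218.176.7.115  path d0:H2→d1:-→d2:-→d3:-→d4:-→d5:-→d6:-→d7:-→d8:-→d9:-→d10:-→d11:-→d12:H2  best=H2
  + 229.221.160.0/20 (H1) depth=20

== LOOKUPS ==
["H0","H2","H0","H1","H1","H1","H2"]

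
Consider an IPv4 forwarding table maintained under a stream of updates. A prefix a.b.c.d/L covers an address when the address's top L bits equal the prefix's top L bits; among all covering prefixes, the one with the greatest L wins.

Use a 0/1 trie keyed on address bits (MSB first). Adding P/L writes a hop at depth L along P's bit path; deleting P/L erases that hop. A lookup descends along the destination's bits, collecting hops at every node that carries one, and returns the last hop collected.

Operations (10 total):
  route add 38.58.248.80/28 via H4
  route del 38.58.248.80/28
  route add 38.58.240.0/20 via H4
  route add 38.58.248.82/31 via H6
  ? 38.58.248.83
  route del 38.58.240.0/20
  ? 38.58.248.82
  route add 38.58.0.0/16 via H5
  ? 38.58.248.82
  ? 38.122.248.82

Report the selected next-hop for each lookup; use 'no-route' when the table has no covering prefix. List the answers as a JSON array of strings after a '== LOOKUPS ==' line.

Apply in order:
  + 38.58.248.80/28 (H4) depth=28
  - 38.58.248.80/28 clear@28
  + 38.58.240.0/20 (H4) depth=20
  + 38.58.248.82/31 (H6) depth=31
  Q 38.58.248.83: descend 0010011000111010111110000101001 ; hops seen [H4,H6] ; pick H6
  - 38.58.240.0/20 clear@20
  Q 38.58.248.82: descend 0010011000111010111110000101001 ; hops seen [H6] ; pick H6
  + 38.58.0.0/16 (H5) depth=16
  Q 38.58.248.82: descend 0010011000111010111110000101001 ; hops seen [H5,H6] ; pick H6
  Q 38.122.248.82: descend 001001100 ; hops seen [∅] ; pick no-route

== LOOKUPS ==
["H6","H6","H6","no-route"]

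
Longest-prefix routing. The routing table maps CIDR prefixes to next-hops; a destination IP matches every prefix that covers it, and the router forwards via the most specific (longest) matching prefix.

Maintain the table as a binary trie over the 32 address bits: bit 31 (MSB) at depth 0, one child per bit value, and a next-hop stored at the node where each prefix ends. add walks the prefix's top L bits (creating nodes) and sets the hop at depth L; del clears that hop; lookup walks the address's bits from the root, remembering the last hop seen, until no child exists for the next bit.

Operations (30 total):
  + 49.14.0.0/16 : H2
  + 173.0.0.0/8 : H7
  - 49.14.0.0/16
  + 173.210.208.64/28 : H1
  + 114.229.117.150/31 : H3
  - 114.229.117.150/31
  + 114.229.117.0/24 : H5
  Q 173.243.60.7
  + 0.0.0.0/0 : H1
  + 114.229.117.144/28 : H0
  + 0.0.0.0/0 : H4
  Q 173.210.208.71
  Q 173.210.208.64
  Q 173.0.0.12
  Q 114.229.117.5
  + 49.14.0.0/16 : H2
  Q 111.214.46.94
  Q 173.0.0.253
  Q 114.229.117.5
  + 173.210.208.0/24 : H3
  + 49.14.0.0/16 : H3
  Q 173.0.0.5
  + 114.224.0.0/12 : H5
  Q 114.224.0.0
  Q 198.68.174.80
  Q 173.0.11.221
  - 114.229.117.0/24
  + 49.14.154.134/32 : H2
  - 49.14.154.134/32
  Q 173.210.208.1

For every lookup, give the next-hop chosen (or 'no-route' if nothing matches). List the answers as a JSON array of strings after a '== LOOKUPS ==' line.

Trace:
  add 49.14.0.0/16 -> H2 at depth 16
  add 173.0.0.0/8 -> H7 at depth 8
  - 49.14.0.0/16 clear@16
  add 173.210.208.64/28 -> H1 at depth 28
  add 114.229.117.150/31 -> H3 at depth 31
  - 114.229.117.150/31 clear@31
  add 114.229.117.0/24 -> H5 at depth 24
  lookup 173.243.60.7: bits 1010110111 walk d0:-→d1:-→d2:-→d3:-→d4:-→d5:-→d6:-→d7:-→d8:H7→d9:-→d10:- -> H7
  add 0.0.0.0/0 -> H1 at depth 0
  add 114.229.117.144/28 -> H0 at depth 28
  add 0.0.0.0/0 -> H4 at depth 0
  lookup 173.210.208.71: bits 1010110111010010110100000100 walk d0:H4→d1:-→d2:-→d3:-→d4:-→d5:-→d6:-→d7:-→d8:H7→d9:-→d10:-→d11:-→d12:-→d13:-→d14:-→d15:-→d16:-→d17:-→d18:-→d19:-→d20:-→d21:-→d22:-→d23:-→d24:-→d25:-→d26:-→d27:-→d28:H1 -> H1
  lookup 173.210.208.64: bits 1010110111010010110100000100 walk d0:H4→d1:-→d2:-→d3:-→d4:-→d5:-→d6:-→d7:-→d8:H7→d9:-→d10:-→d11:-→d12:-→d13:-→d14:-→d15:-→d16:-→d17:-→d18:-→d19:-→d20:-→d21:-→d22:-→d23:-→d24:-→d25:-→d26:-→d27:-→d28:H1 -> H1
  lookup 173.0.0.12: bits 10101101 walk d0:H4→d1:-→d2:-→d3:-→d4:-→d5:-→d6:-→d7:-→d8:H7 -> H7
  lookup 114.229.117.5: bits 011100101110010101110101 walk d0:H4→d1:-→d2:-→d3:-→d4:-→d5:-→d6:-→d7:-→d8:-→d9:-→d10:-→d11:-→d12:-→d13:-→d14:-→d15:-→d16:-→d17:-→d18:-→d19:-→d20:-→d21:-→d22:-→d23:-→d24:H5 -> H5
  add 49.14.0.0/16 -> H2 at depth 16
  lookup 111.214.46.94: bits 011 walk d0:H4→d1:-→d2:-→d3:- -> H4
  lookup 173.0.0.253: bits 10101101 walk d0:H4→d1:-→d2:-→d3:-→d4:-→d5:-→d6:-→d7:-→d8:H7 -> H7
  lookup 114.229.117.5: bits 011100101110010101110101 walk d0:H4→d1:-→d2:-→d3:-→d4:-→d5:-→d6:-→d7:-→d8:-→d9:-→d10:-→d11:-→d12:-→d13:-→d14:-→d15:-→d16:-→d17:-→d18:-→d19:-→d20:-→d21:-→d22:-→d23:-→d24:H5 -> H5
  add 173.210.208.0/24 -> H3 at depth 24
  add 49.14.0.0/16 -> H3 at depth 16
  lookup 173.0.0.5: bits 10101101 walk d0:H4→d1:-→d2:-→d3:-→d4:-→d5:-→d6:-→d7:-→d8:H7 -> H7
  add 114.224.0.0/12 -> H5 at depth 12
  lookup 114.224.0.0: bits 0111001011100 walk d0:H4→d1:-→d2:-→d3:-→d4:-→d5:-→d6:-→d7:-→d8:-→d9:-→d10:-→d11:-→d12:H5→d13:- -> H5
  lookup 198.68.174.80: bits 1 walk d0:H4→d1:- -> H4
  lookup 173.0.11.221: bits 10101101 walk d0:H4→d1:-→d2:-→d3:-→d4:-→d5:-→d6:-→d7:-→d8:H7 -> H7
  - 114.229.117.0/24 clear@24
  add 49.14.154.134/32 -> H2 at depth 32
  - 49.14.154.134/32 clear@32
  lookup 173.210.208.1: bits 1010110111010010110100000 walk d0:H4→d1:-→d2:-→d3:-→d4:-→d5:-→d6:-→d7:-→d8:H7→d9:-→d10:-→d11:-→d12:-→d13:-→d14:-→d15:-→d16:-→d17:-→d18:-→d19:-→d20:-→d21:-→d22:-→d23:-→d24:H3→d25:- -> H3

== LOOKUPS ==
["H7","H1","H1","H7","H5","H4","H7","H5","H7","H5","H4","H7","H3"]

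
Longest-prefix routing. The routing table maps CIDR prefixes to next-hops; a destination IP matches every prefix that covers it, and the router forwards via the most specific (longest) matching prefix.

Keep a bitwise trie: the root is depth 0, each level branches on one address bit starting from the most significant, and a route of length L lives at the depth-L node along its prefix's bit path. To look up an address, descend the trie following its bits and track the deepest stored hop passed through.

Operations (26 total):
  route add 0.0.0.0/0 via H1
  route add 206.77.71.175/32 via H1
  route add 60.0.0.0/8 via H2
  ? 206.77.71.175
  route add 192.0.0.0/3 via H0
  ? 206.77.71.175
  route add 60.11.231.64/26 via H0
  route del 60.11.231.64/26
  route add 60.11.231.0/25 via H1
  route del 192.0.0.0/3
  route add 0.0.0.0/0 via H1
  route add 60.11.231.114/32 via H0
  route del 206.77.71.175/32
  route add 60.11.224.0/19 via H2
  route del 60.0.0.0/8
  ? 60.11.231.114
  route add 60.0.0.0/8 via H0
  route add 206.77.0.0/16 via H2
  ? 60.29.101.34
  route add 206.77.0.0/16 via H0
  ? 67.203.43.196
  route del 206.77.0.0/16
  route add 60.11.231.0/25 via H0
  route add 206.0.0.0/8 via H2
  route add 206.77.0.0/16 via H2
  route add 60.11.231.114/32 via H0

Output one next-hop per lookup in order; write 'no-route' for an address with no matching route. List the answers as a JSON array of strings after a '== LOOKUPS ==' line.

Process each operation:
  add 0.0.0.0/0 -> H1 at depth 0
  add 206.77.71.175/32 -> H1 at depth 32
  add 60.0.0.0/8 -> H2 at depth 8
  lookup 206.77.71.175: bits 11001110010011010100011110101111 walk d0:H1→d1:-→d2:-→d3:-→d4:-→d5:-→d6:-→d7:-→d8:-→d9:-→d10:-→d11:-→d12:-→d13:-→d14:-→d15:-→d16:-→d17:-→d18:-→d19:-→d20:-→d21:-→d22:-→d23:-→d24:-→d25:-→d26:-→d27:-→d28:-→d29:-→d30:-→d31:-→d32:H1 -> H1
  add 192.0.0.0/3 -> H0 at depth 3
  lookup 206.77.71.175: bits 11001110010011010100011110101111 walk d0:H1→d1:-→d2:-→d3:H0→d4:-→d5:-→d6:-→d7:-→d8:-→d9:-→d10:-→d11:-→d12:-→d13:-→d14:-→d15:-→d16:-→d17:-→d18:-→d19:-→d20:-→d21:-→d22:-→d23:-→d24:-→d25:-→d26:-→d27:-→d28:-→d29:-→d30:-→d31:-→d32:H1 -> H1
  add 60.11.231.64/26 -> H0 at depth 26
  - 60.11.231.64/26 clear@26
  add 60.11.231.0/25 -> H1 at depth 25
  - 192.0.0.0/3 clear@3
  add 0.0.0.0/0 -> H1 at depth 0
  add 60.11.231.114/32 -> H0 at depth 32
  - 206.77.71.175/32 clear@32
  add 60.11.224.0/19 -> H2 at depth 19
  - 60.0.0.0/8 clear@8
  lookup 60.11.231.114: bits 00111100000010111110011101110010 walk d0:H1→d1:-→d2:-→d3:-→d4:-→d5:-→d6:-→d7:-→d8:-→d9:-→d10:-→d11:-→d12:-→d13:-→d14:-→d15:-→d16:-→d17:-→d18:-→d19:H2→d20:-→d21:-→d22:-→d23:-→d24:-→d25:H1→d26:-→d27:-→d28:-→d29:-→d30:-→d31:-→d32:H0 -> H0
  add 60.0.0.0/8 -> H0 at depth 8
  add 206.77.0.0/16 -> H2 at depth 16
  lookup 60.29.101.34: bits 00111100000 walk d0:H1→d1:-→d2:-→d3:-→d4:-→d5:-→d6:-→d7:-→d8:H0→d9:-→d10:-→d11:- -> H0
  add 206.77.0.0/16 -> H0 at depth 16
  lookup 67.203.43.196: bits 0 walk d0:H1→d1:- -> H1
  - 206.77.0.0/16 clear@16
  add 60.11.231.0/25 -> H0 at depth 25
  add 206.0.0.0/8 -> H2 at depth 8
  add 206.77.0.0/16 -> H2 at depth 16
  add 60.11.231.114/32 -> H0 at depth 32

== LOOKUPS ==
["H1","H1","H0","H0","H1"]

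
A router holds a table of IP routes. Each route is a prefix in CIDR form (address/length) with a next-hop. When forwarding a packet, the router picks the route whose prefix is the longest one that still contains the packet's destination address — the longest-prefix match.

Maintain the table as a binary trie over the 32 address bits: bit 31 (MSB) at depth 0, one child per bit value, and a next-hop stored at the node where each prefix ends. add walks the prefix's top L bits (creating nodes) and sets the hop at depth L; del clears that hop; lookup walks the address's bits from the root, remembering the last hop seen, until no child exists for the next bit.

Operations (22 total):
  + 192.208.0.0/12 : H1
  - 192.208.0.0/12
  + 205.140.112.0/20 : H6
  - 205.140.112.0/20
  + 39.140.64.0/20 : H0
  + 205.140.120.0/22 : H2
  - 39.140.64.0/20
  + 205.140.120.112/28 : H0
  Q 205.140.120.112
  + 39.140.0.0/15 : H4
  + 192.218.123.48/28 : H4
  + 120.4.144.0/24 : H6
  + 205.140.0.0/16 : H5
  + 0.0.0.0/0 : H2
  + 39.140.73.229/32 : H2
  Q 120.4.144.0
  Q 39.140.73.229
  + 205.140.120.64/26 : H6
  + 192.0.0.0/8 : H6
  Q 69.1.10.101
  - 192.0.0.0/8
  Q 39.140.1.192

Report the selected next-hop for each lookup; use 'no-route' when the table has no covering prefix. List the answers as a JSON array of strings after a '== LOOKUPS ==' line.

Process each operation:
  add 192.208.0.0/12 -> H1 at depth 12
  del 192.208.0.0/12 (clear depth 12)
  add 205.140.112.0/20 -> H6 at depth 20
  del 205.140.112.0/20 (clear depth 20)
  add 39.140.64.0/20 -> H0 at depth 20
  add 205.140.120.0/22 -> H2 at depth 22
  del 39.140.64.0/20 (clear depth 20)
  add 205.140.120.112/28 -> H0 at depth 28
  lookup 205.140.120.112: bits 1100110110001100011110000111 walk d0:-→d1:-→d2:-→d3:-→d4:-→d5:-→d6:-→d7:-→d8:-→d9:-→d10:-→d11:-→d12:-→d13:-→d14:-→d15:-→d16:-→d17:-→d18:-→d19:-→d20:-→d21:-→d22:H2→d23:-→d24:-→d25:-→d26:-→d27:-→d28:H0 -> H0
  add 39.140.0.0/15 -> H4 at depth 15
  add 192.218.123.48/28 -> H4 at depth 28
  add 120.4.144.0/24 -> H6 at depth 24
  add 205.140.0.0/16 -> H5 at depth 16
  add 0.0.0.0/0 -> H2 at depth 0
  add 39.140.73.229/32 -> H2 at depth 32
  lookup 120.4.144.0: bits 011110000000010010010000 walk d0:H2→d1:-→d2:-→d3:-→d4:-→d5:-→d6:-→d7:-→d8:-→d9:-→d10:-→d11:-→d12:-→d13:-→d14:-→d15:-→d16:-→d17:-→d18:-→d19:-→d20:-→d21:-→d22:-→d23:-→d24:H6 -> H6
  lookup 39.140.73.229: bits 00100111100011000100100111100101 walk d0:H2→d1:-→d2:-→d3:-→d4:-→d5:-→d6:-→d7:-→d8:-→d9:-→d10:-→d11:-→d12:-→d13:-→d14:-→d15:H4→d16:-→d17:-→d18:-→d19:-→d20:-→d21:-→d22:-→d23:-→d24:-→d25:-→d26:-→d27:-→d28:-→d29:-→d30:-→d31:-→d32:H2 -> H2
  add 205.140.120.64/26 -> H6 at depth 26
  add 192.0.0.0/8 -> H6 at depth 8
  lookup 69.1.10.101: bits 01 walk d0:H2→d1:-→d2:- -> H2
  del 192.0.0.0/8 (clear depth 8)
  lookup 39.140.1.192: bits 00100111100011000 walk d0:H2→d1:-→d2:-→d3:-→d4:-→d5:-→d6:-→d7:-→d8:-→d9:-→d10:-→d11:-→d12:-→d13:-→d14:-→d15:H4→d16:-→d17:- -> H4

== LOOKUPS ==
["H0","H6","H2","H2","H4"]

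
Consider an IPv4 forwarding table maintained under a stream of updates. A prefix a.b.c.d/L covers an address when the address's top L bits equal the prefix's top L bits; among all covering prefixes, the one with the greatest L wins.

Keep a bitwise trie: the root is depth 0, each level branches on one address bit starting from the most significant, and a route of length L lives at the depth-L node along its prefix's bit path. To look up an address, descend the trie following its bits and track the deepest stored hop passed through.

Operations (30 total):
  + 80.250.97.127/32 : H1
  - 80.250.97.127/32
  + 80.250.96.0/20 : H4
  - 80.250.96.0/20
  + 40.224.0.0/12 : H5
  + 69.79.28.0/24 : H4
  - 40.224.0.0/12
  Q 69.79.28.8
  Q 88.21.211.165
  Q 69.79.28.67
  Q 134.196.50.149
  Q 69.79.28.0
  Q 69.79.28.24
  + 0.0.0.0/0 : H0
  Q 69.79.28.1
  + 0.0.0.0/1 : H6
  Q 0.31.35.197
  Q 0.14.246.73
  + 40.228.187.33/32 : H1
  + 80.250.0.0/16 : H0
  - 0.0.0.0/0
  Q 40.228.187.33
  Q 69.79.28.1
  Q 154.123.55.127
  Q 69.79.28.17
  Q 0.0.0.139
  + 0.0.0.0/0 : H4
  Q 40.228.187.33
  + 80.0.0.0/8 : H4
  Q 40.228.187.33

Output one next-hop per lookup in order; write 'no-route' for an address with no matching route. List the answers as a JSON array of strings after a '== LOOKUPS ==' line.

Process each operation:
  + 80.250.97.127/32 (H1) depth=32
  - 80.250.97.127/32 clear@32
  + 80.250.96.0/20 (H4) depth=20
  - 80.250.96.0/20 clear@20
  + 40.224.0.0/12 (H5) depth=12
  + 69.79.28.0/24 (H4) depth=24
  - 40.224.0.0/12 clear@12
  ? 69.79.28.8  path d0:-→d1:-→d2:-→d3:-→d4:-→d5:-→d6:-→d7:-→d8:-→d9:-→d10:-→d11:-→d12:-→d13:-→d14:-→d15:-→d16:-→d17:-→d18:-→d19:-→d20:-→d21:-→d22:-→d23:-→d24:H4  best=H4
  ? 88.21.211.165  path d0:-→d1:-→d2:-→d3:-→d4:-  best=no-route
  ? 69.79.28.67  path d0:-→d1:-→d2:-→d3:-→d4:-→d5:-→d6:-→d7:-→d8:-→d9:-→d10:-→d11:-→d12:-→d13:-→d14:-→d15:-→d16:-→d17:-→d18:-→d19:-→d20:-→d21:-→d22:-→d23:-→d24:H4  best=H4
  ? 134.196.50.149  path d0:-  best=no-route
  ? 69.79.28.0  path d0:-→d1:-→d2:-→d3:-→d4:-→d5:-→d6:-→d7:-→d8:-→d9:-→d10:-→d11:-→d12:-→d13:-→d14:-→d15:-→d16:-→d17:-→d18:-→d19:-→d20:-→d21:-→d22:-→d23:-→d24:H4  best=H4
  ? 69.79.28.24  path d0:-→d1:-→d2:-→d3:-→d4:-→d5:-→d6:-→d7:-→d8:-→d9:-→d10:-→d11:-→d12:-→d13:-→d14:-→d15:-→d16:-→d17:-→d18:-→d19:-→d20:-→d21:-→d22:-→d23:-→d24:H4  best=H4
  + 0.0.0.0/0 (H0) depth=0
  ? 69.79.28.1  path d0:H0→d1:-→d2:-→d3:-→d4:-→d5:-→d6:-→d7:-→d8:-→d9:-→d10:-→d11:-→d12:-→d13:-→d14:-→d15:-→d16:-→d17:-→d18:-→d19:-→d20:-→d21:-→d22:-→d23:-→d24:H4  best=H4
  + 0.0.0.0/1 (H6) depth=1
  ? 0.31.35.197  path d0:H0→d1:H6→d2:-  best=H6
  ? 0.14.246.73  path d0:H0→d1:H6→d2:-  best=H6
  + 40.228.187.33/32 (H1) depth=32
  + 80.250.0.0/16 (H0) depth=16
  - 0.0.0.0/0 clear@0
  ? 40.228.187.33  path d0:-→d1:H6→d2:-→d3:-→d4:-→d5:-→d6:-→d7:-→d8:-→d9:-→d10:-→d11:-→d12:-→d13:-→d14:-→d15:-→d16:-→d17:-→d18:-→d19:-→d20:-→d21:-→d22:-→d23:-→d24:-→d25:-→d26:-→d27:-→d28:-→d29:-→d30:-→d31:-→d32:H1  best=H1
  ? 69.79.28.1  path d0:-→d1:H6→d2:-→d3:-→d4:-→d5:-→d6:-→d7:-→d8:-→d9:-→d10:-→d11:-→d12:-→d13:-→d14:-→d15:-→d16:-→d17:-→d18:-→d19:-→d20:-→d21:-→d22:-→d23:-→d24:H4  best=H4
  ? 154.123.55.127  path d0:-  best=no-route
  ? 69.79.28.17  path d0:-→d1:H6→d2:-→d3:-→d4:-→d5:-→d6:-→d7:-→d8:-→d9:-→d10:-→d11:-→d12:-→d13:-→d14:-→d15:-→d16:-→d17:-→d18:-→d19:-→d20:-→d21:-→d22:-→d23:-→d24:H4  best=H4
  ? 0.0.0.139  path d0:-→d1:H6→d2:-  best=H6
  + 0.0.0.0/0 (H4) depth=0
  ? 40.228.187.33  path d0:H4→d1:H6→d2:-→d3:-→d4:-→d5:-→d6:-→d7:-→d8:-→d9:-→d10:-→d11:-→d12:-→d13:-→d14:-→d15:-→d16:-→d17:-→d18:-→d19:-→d20:-→d21:-→d22:-→d23:-→d24:-→d25:-→d26:-→d27:-→d28:-→d29:-→d30:-→d31:-→d32:H1  best=H1
  + 80.0.0.0/8 (H4) depth=8
  ? 40.228.187.33  path d0:H4→d1:H6→d2:-→d3:-→d4:-→d5:-→d6:-→d7:-→d8:-→d9:-→d10:-→d11:-→d12:-→d13:-→d14:-→d15:-→d16:-→d17:-→d18:-→d19:-→d20:-→d21:-→d22:-→d23:-→d24:-→d25:-→d26:-→d27:-→d28:-→d29:-→d30:-→d31:-→d32:H1  best=H1

== LOOKUPS ==
["H4","no-route","H4","no-route","H4","H4","H4","H6","H6","H1","H4","no-route","H4","H6","H1","H1"]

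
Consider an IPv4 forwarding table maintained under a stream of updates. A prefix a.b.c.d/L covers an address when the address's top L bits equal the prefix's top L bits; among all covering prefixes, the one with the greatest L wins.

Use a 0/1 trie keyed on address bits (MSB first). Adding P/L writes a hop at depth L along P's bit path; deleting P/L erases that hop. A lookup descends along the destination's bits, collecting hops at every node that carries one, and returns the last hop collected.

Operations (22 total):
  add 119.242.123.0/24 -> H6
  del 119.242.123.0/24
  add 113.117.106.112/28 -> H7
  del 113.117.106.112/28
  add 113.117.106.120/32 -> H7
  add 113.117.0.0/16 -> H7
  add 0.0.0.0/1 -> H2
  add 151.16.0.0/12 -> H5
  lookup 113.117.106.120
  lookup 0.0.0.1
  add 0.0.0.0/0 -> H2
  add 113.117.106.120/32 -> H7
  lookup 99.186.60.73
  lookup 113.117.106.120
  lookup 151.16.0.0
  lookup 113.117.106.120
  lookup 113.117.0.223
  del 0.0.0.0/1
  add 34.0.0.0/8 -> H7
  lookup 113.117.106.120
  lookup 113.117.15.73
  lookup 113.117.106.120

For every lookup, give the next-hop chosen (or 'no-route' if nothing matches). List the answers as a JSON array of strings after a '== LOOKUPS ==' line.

Trace:
  + 119.242.123.0/24 (H6) depth=24
  - 119.242.123.0/24 clear@24
  + 113.117.106.112/28 (H7) depth=28
  - 113.117.106.112/28 clear@28
  + 113.117.106.120/32 (H7) depth=32
  + 113.117.0.0/16 (H7) depth=16
  + 0.0.0.0/1 (H2) depth=1
  + 151.16.0.0/12 (H5) depth=12
  ? 113.117.106.120  path d0:-→d1:H2→d2:-→d3:-→d4:-→d5:-→d6:-→d7:-→d8:-→d9:-→d10:-→d11:-→d12:-→d13:-→d14:-→d15:-→d16:H7→d17:-→d18:-→d19:-→d20:-→d21:-→d22:-→d23:-→d24:-→d25:-→d26:-→d27:-→d28:-→d29:-→d30:-→d31:-→d32:H7  best=H7
  ? 0.0.0.1  path d0:-→d1:H2  best=H2
  + 0.0.0.0/0 (H2) depth=0
  + 113.117.106.120/32 (H7) depth=32
  ? 99.186.60.73  path d0:H2→d1:H2→d2:-→d3:-  best=H2
  ? 113.117.106.120  path d0:H2→d1:H2→d2:-→d3:-→d4:-→d5:-→d6:-→d7:-→d8:-→d9:-→d10:-→d11:-→d12:-→d13:-→d14:-→d15:-→d16:H7→d17:-→d18:-→d19:-→d20:-→d21:-→d22:-→d23:-→d24:-→d25:-→d26:-→d27:-→d28:-→d29:-→d30:-→d31:-→d32:H7  best=H7
  ? 151.16.0.0  path d0:H2→d1:-→d2:-→d3:-→d4:-→d5:-→d6:-→d7:-→d8:-→d9:-→d10:-→d11:-→d12:H5  best=H5
  ? 113.117.106.120  path d0:H2→d1:H2→d2:-→d3:-→d4:-→d5:-→d6:-→d7:-→d8:-→d9:-→d10:-→d11:-→d12:-→d13:-→d14:-→d15:-→d16:H7→d17:-→d18:-→d19:-→d20:-→d21:-→d22:-→d23:-→d24:-→d25:-→d26:-→d27:-→d28:-→d29:-→d30:-→d31:-→d32:H7  best=H7
  ? 113.117.0.223  path d0:H2→d1:H2→d2:-→d3:-→d4:-→d5:-→d6:-→d7:-→d8:-→d9:-→d10:-→d11:-→d12:-→d13:-→d14:-→d15:-→d16:H7→d17:-  best=H7
  - 0.0.0.0/1 clear@1
  + 34.0.0.0/8 (H7) depth=8
  ? 113.117.106.120  path d0:H2→d1:-→d2:-→d3:-→d4:-→d5:-→d6:-→d7:-→d8:-→d9:-→d10:-→d11:-→d12:-→d13:-→d14:-→d15:-→d16:H7→d17:-→d18:-→d19:-→d20:-→d21:-→d22:-→d23:-→d24:-→d25:-→d26:-→d27:-→d28:-→d29:-→d30:-→d31:-→d32:H7  best=H7
  ? 113.117.15.73  path d0:H2→d1:-→d2:-→d3:-→d4:-→d5:-→d6:-→d7:-→d8:-→d9:-→d10:-→d11:-→d12:-→d13:-→d14:-→d15:-→d16:H7→d17:-  best=H7
  ? 113.117.106.120  path d0:H2→d1:-→d2:-→d3:-→d4:-→d5:-→d6:-→d7:-→d8:-→d9:-→d10:-→d11:-→d12:-→d13:-→d14:-→d15:-→d16:H7→d17:-→d18:-→d19:-→d20:-→d21:-→d22:-→d23:-→d24:-→d25:-→d26:-→d27:-→d28:-→d29:-→d30:-→d31:-→d32:H7  best=H7

== LOOKUPS ==
["H7","H2","H2","H7","H5","H7","H7","H7","H7","H7"]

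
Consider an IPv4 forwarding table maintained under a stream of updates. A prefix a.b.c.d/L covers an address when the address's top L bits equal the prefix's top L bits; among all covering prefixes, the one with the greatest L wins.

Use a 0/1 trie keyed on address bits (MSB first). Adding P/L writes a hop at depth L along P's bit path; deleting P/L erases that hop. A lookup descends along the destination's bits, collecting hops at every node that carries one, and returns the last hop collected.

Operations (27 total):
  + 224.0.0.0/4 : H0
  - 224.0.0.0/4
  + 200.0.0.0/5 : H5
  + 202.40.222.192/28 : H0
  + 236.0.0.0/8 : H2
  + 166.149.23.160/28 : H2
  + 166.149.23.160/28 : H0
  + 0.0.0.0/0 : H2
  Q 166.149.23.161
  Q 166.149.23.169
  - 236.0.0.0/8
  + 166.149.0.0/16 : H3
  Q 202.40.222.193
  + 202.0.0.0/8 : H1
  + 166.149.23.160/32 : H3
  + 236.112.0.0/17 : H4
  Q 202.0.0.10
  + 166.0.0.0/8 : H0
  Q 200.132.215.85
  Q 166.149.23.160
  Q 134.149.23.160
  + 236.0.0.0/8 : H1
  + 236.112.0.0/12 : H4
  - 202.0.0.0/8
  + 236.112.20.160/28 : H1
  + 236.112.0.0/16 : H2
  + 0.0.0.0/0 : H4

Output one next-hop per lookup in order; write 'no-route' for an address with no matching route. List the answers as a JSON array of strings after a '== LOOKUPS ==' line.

Apply in order:
  + 224.0.0.0/4 (H0) depth=4
  - 224.0.0.0/4 clear@4
  + 200.0.0.0/5 (H5) depth=5
  + 202.40.222.192/28 (H0) depth=28
  + 236.0.0.0/8 (H2) depth=8
  + 166.149.23.160/28 (H2) depth=28
  + 166.149.23.160/28 (H0) depth=28
  + 0.0.0.0/0 (H2) depth=0
  lookup 166.149.23.161: bits 1010011010010101000101111010 walk d0:H2→d1:-→d2:-→d3:-→d4:-→d5:-→d6:-→d7:-→d8:-→d9:-→d10:-→d11:-→d12:-→d13:-→d14:-→d15:-→d16:-→d17:-→d18:-→d19:-→d20:-→d21:-→d22:-→d23:-→d24:-→d25:-→d26:-→d27:-→d28:H0 -> H0
  lookup 166.149.23.169: bits 1010011010010101000101111010 walk d0:H2→d1:-→d2:-→d3:-→d4:-→d5:-→d6:-→d7:-→d8:-→d9:-→d10:-→d11:-→d12:-→d13:-→d14:-→d15:-→d16:-→d17:-→d18:-→d19:-→d20:-→d21:-→d22:-→d23:-→d24:-→d25:-→d26:-→d27:-→d28:H0 -> H0
  - 236.0.0.0/8 clear@8
  + 166.149.0.0/16 (H3) depth=16
  lookup 202.40.222.193: bits 1100101000101000110111101100 walk d0:H2→d1:-→d2:-→d3:-→d4:-→d5:H5→d6:-→d7:-→d8:-→d9:-→d10:-→d11:-→d12:-→d13:-→d14:-→d15:-→d16:-→d17:-→d18:-→d19:-→d20:-→d21:-→d22:-→d23:-→d24:-→d25:-→d26:-→d27:-→d28:H0 -> H0
  + 202.0.0.0/8 (H1) depth=8
  + 166.149.23.160/32 (H3) depth=32
  + 236.112.0.0/17 (H4) depth=17
  lookup 202.0.0.10: bits 1100101000 walk d0:H2→d1:-→d2:-→d3:-→d4:-→d5:H5→d6:-→d7:-→d8:H1→d9:-→d10:- -> H1
  + 166.0.0.0/8 (H0) depth=8
  lookup 200.132.215.85: bits 110010 walk d0:H2→d1:-→d2:-→d3:-→d4:-→d5:H5→d6:- -> H5
  lookup 166.149.23.160: bits 10100110100101010001011110100000 walk d0:H2→d1:-→d2:-→d3:-→d4:-→d5:-→d6:-→d7:-→d8:H0→d9:-→d10:-→d11:-→d12:-→d13:-→d14:-→d15:-→d16:H3→d17:-→d18:-→d19:-→d20:-→d21:-→d22:-→d23:-→d24:-→d25:-→d26:-→d27:-→d28:H0→d29:-→d30:-→d31:-→d32:H3 -> H3
  lookup 134.149.23.160: bits 10 walk d0:H2→d1:-→d2:- -> H2
  + 236.0.0.0/8 (H1) depth=8
  + 236.112.0.0/12 (H4) depth=12
  - 202.0.0.0/8 clear@8
  + 236.112.20.160/28 (H1) depth=28
  + 236.112.0.0/16 (H2) depth=16
  + 0.0.0.0/0 (H4) depth=0

== LOOKUPS ==
["H0","H0","H0","H1","H5","H3","H2"]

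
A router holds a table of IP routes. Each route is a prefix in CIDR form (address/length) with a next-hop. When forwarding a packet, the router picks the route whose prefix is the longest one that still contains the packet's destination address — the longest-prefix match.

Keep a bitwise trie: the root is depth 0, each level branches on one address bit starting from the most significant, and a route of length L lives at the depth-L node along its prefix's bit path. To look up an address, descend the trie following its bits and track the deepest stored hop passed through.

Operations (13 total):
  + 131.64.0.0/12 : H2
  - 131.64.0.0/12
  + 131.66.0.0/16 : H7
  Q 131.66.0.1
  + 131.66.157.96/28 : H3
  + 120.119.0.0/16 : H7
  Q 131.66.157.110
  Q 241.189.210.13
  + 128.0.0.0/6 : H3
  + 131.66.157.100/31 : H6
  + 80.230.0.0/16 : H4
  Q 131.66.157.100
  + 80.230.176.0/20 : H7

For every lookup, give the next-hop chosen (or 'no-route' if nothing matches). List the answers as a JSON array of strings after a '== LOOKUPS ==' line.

Trace:
  + 131.64.0.0/12 (H2) depth=12
  del 131.64.0.0/12 (clear depth 12)
  + 131.66.0.0/16 (H7) depth=16
  Q 131.66.0.1: descend 1000001101000010 ; hops seen [H7] ; pick H7
  + 131.66.157.96/28 (H3) depth=28
  + 120.119.0.0/16 (H7) depth=16
  Q 131.66.157.110: descend 1000001101000010100111010110 ; hops seen [H7,H3] ; pick H3
  Q 241.189.210.13: descend 1 ; hops seen [∅] ; pick no-route
  + 128.0.0.0/6 (H3) depth=6
  + 131.66.157.100/31 (H6) depth=31
  + 80.230.0.0/16 (H4) depth=16
  Q 131.66.157.100: descend 1000001101000010100111010110010 ; hops seen [H3,H7,H3,H6] ; pick H6
  + 80.230.176.0/20 (H7) depth=20

== LOOKUPS ==
["H7","H3","no-route","H6"]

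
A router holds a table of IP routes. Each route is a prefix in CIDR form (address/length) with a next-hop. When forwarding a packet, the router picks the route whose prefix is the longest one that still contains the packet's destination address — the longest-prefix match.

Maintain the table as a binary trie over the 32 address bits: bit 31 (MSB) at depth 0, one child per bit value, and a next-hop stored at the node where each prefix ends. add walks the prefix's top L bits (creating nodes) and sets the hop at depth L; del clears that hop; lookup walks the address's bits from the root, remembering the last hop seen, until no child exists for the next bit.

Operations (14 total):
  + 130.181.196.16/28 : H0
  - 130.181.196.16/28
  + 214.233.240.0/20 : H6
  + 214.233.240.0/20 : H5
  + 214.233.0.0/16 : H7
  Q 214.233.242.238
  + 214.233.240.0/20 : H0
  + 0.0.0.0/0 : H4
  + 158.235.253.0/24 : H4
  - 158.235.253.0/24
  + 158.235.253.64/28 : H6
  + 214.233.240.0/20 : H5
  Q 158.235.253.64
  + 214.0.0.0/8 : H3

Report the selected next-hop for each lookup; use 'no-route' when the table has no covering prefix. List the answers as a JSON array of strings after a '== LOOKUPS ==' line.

Apply in order:
  add 130.181.196.16/28 -> H0 at depth 28
  - 130.181.196.16/28 clear@28
  add 214.233.240.0/20 -> H6 at depth 20
  add 214.233.240.0/20 -> H5 at depth 20
  add 214.233.0.0/16 -> H7 at depth 16
  ? 214.233.242.238  path d0:-→d1:-→d2:-→d3:-→d4:-→d5:-→d6:-→d7:-→d8:-→d9:-→d10:-→d11:-→d12:-→d13:-→d14:-→d15:-→d16:H7→d17:-→d18:-→d19:-→d20:H5  best=H5
  add 214.233.240.0/20 -> H0 at depth 20
  add 0.0.0.0/0 -> H4 at depth 0
  add 158.235.253.0/24 -> H4 at depth 24
  - 158.235.253.0/24 clear@24
  add 158.235.253.64/28 -> H6 at depth 28
  add 214.233.240.0/20 -> H5 at depth 20
  ? 158.235.253.64  path d0:H4→d1:-→d2:-→d3:-→d4:-→d5:-→d6:-→d7:-→d8:-→d9:-→d10:-→d11:-→d12:-→d13:-→d14:-→d15:-→d16:-→d17:-→d18:-→d19:-→d20:-→d21:-→d22:-→d23:-→d24:-→d25:-→d26:-→d27:-→d28:H6  best=H6
  add 214.0.0.0/8 -> H3 at depth 8

== LOOKUPS ==
["H5","H6"]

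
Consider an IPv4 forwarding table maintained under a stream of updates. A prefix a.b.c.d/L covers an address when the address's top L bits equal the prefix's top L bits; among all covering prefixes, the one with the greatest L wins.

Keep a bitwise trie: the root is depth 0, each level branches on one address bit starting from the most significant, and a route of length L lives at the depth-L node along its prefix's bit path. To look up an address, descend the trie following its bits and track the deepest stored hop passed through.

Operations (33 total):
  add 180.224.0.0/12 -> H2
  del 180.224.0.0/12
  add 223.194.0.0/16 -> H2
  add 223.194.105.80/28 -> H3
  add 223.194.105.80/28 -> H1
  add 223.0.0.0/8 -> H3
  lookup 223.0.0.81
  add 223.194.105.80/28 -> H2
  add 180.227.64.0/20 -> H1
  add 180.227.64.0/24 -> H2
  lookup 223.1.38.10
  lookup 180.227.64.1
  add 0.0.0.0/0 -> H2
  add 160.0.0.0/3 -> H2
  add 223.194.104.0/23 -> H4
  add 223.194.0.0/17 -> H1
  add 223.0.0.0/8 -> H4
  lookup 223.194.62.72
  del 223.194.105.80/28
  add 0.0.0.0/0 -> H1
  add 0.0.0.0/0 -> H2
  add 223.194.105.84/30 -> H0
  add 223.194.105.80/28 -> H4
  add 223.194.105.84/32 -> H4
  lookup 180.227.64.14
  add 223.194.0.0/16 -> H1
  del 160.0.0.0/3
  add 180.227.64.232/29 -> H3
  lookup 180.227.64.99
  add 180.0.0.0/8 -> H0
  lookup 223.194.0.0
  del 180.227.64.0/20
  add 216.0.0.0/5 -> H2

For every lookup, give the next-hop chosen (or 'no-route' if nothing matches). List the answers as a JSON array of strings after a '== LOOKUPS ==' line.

Process each operation:
  add 180.224.0.0/12 -> H2 at depth 12
  - 180.224.0.0/12 clear@12
  add 223.194.0.0/16 -> H2 at depth 16
  add 223.194.105.80/28 -> H3 at depth 28
  add 223.194.105.80/28 -> H1 at depth 28
  add 223.0.0.0/8 -> H3 at depth 8
  ? 223.0.0.81  path d0:-→d1:-→d2:-→d3:-→d4:-→d5:-→d6:-→d7:-→d8:H3  best=H3
  add 223.194.105.80/28 -> H2 at depth 28
  add 180.227.64.0/20 -> H1 at depth 20
  add 180.227.64.0/24 -> H2 at depth 24
  ? 223.1.38.10  path d0:-→d1:-→d2:-→d3:-→d4:-→d5:-→d6:-→d7:-→d8:H3  best=H3
  ? 180.227.64.1  path d0:-→d1:-→d2:-→d3:-→d4:-→d5:-→d6:-→d7:-→d8:-→d9:-→d10:-→d11:-→d12:-→d13:-→d14:-→d15:-→d16:-→d17:-→d18:-→d19:-→d20:H1→d21:-→d22:-→d23:-→d24:H2  best=H2
  add 0.0.0.0/0 -> H2 at depth 0
  add 160.0.0.0/3 -> H2 at depth 3
  add 223.194.104.0/23 -> H4 at depth 23
  add 223.194.0.0/17 -> H1 at depth 17
  add 223.0.0.0/8 -> H4 at depth 8
  ? 223.194.62.72  path d0:H2→d1:-→d2:-→d3:-→d4:-→d5:-→d6:-→d7:-→d8:H4→d9:-→d10:-→d11:-→d12:-→d13:-→d14:-→d15:-→d16:H2→d17:H1  best=H1
  - 223.194.105.80/28 clear@28
  add 0.0.0.0/0 -> H1 at depth 0
  add 0.0.0.0/0 -> H2 at depth 0
  add 223.194.105.84/30 -> H0 at depth 30
  add 223.194.105.80/28 -> H4 at depth 28
  add 223.194.105.84/32 -> H4 at depth 32
  ? 180.227.64.14  path d0:H2→d1:-→d2:-→d3:H2→d4:-→d5:-→d6:-→d7:-→d8:-→d9:-→d10:-→d11:-→d12:-→d13:-→d14:-→d15:-→d16:-→d17:-→d18:-→d19:-→d20:H1→d21:-→d22:-→d23:-→d24:H2  best=H2
  add 223.194.0.0/16 -> H1 at depth 16
  - 160.0.0.0/3 clear@3
  add 180.227.64.232/29 -> H3 at depth 29
  ? 180.227.64.99  path d0:H2→d1:-→d2:-→d3:-→d4:-→d5:-→d6:-→d7:-→d8:-→d9:-→d10:-→d11:-→d12:-→d13:-→d14:-→d15:-→d16:-→d17:-→d18:-→d19:-→d20:H1→d21:-→d22:-→d23:-→d24:H2  best=H2
  add 180.0.0.0/8 -> H0 at depth 8
  ? 223.194.0.0  path d0:H2→d1:-→d2:-→d3:-→d4:-→d5:-→d6:-→d7:-→d8:H4→d9:-→d10:-→d11:-→d12:-→d13:-→d14:-→d15:-→d16:H1→d17:H1  best=H1
  - 180.227.64.0/20 clear@20
  add 216.0.0.0/5 -> H2 at depth 5

== LOOKUPS ==
["H3","H3","H2","H1","H2","H2","H1"]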